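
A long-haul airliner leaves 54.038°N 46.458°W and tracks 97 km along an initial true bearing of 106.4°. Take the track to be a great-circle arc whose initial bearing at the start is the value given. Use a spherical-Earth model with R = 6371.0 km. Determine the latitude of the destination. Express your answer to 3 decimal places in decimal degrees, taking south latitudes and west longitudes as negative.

Angular distance δ = d/R = 97 / 6371 = 0.015225 rad.
With φ₁ = 54.038° = 0.943141 rad and θ = 106.4° = 1.857030 rad:
Applying the spherical law of cosines for sides, sin φ₂ = sin φ₁ cos δ + cos φ₁ sin δ cos θ = 0.806789, so φ₂ = 53.783°.
Then Δλ = atan2(0.008577, 0.346864) = 0.024722 rad, from sin θ sin δ cos φ₁ over cos δ − sin φ₁ sin φ₂.
λ₂ = -46.458° + 1.416° = -45.042°.

latitude 53.783°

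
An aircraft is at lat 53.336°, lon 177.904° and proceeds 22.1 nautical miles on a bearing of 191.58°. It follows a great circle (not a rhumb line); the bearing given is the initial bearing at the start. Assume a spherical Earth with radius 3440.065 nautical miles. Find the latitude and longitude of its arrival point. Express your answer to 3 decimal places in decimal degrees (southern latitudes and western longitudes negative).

Central angle δ = d/R = 0.006424 rad.
With φ₁ = 53.336° = 0.930889 rad and θ = 191.58° = 3.343702 rad:
Destination latitude: φ₂ = arcsin( sin φ₁ cos δ + cos φ₁ sin δ cos θ ) = arcsin(0.798376) = 52.975°.
For the longitude increment, Δλ = atan2( sin θ sin δ cos φ₁, cos δ − sin φ₁ sin φ₂ ) = atan2(-0.000770, 0.359561) = -0.123°.
λ₂ = 177.904° + -0.123° = 177.781°.

latitude 52.975°, longitude 177.781°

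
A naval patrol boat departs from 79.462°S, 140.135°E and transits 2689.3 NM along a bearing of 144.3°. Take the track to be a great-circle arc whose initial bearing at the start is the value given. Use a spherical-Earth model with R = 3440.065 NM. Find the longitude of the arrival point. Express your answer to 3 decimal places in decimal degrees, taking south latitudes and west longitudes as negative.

δ = 2689.3/3440.065 = 0.781758 rad (44.7915°).
Converting: φ₁ = -1.386874 rad, θ = 2.518510 rad.
Applying the spherical law of cosines for sides, sin φ₂ = sin φ₁ cos δ + cos φ₁ sin δ cos θ = -0.802343, so φ₂ = -53.354°.
Δλ = atan2( sin θ sin δ cos φ₁ , cos δ − sin φ₁ sin φ₂ ) = atan2(0.075189, -0.079135) = 2.381756 rad = 136.465°.
λ₂ = 140.135° + 136.465° = 276.600°, normalized to (−180°, 180°] → -83.400°.

longitude -83.400°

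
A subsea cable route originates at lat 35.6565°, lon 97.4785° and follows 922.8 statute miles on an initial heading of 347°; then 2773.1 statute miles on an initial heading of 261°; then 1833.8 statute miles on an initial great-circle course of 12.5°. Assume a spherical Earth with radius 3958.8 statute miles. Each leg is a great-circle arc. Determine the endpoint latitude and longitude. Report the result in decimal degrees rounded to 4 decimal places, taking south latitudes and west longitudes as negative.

latitude 56.0388°, longitude 55.3388°

Apply the spherical direct solution leg by leg, carrying full precision between legs.
Leg 1: from (35.6565°, 97.4785°), δ = 922.8/3958.8 = 0.233101 rad, θ = 347° → φ = 48.5937°, λ = 92.9724°.
Leg 2: from (48.5937°, 92.9724°), δ = 2773.1/3958.8 = 0.700490 rad, θ = 261° → φ = 30.4464°, λ = 45.3693°.
Leg 3: from (30.4464°, 45.3693°), δ = 1833.8/3958.8 = 0.463221 rad, θ = 12.5° → φ = 56.0388°, λ = 55.3388°.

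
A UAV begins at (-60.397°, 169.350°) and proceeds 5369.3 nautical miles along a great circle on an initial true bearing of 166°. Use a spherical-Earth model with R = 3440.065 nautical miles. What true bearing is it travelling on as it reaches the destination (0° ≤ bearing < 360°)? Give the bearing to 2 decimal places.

final bearing 7.87°

Central angle δ = d/R = 1.560814 rad.
Start latitude φ₁ = -1.054127 rad; initial bearing θ = 2.897247 rad.
sin φ₂ = sin φ₁ cos δ + cos φ₁ sin δ cos θ = (-0.869469)(0.009983) + (0.493987)(0.999950)(-0.970296) = -0.487970
φ₂ = asin(-0.487970) = -0.509762 rad = -29.207°.
Then Δλ = atan2(0.119500, -0.414292) = 2.860770 rad, from sin θ sin δ cos φ₁ over cos δ − sin φ₁ sin φ₂.
λ₂ = 169.350° + 163.910° = 333.260°, normalized to (−180°, 180°] → -26.740°.
The forward bearing on arrival equals the back-azimuth from the destination plus 180°.
Back-azimuth from P₂ (-29.21°, -26.74°) to P₁ (-60.40°, 169.35°), with Δλ' = λ₁ − λ₂ = 196.09°: atan2( sin Δλ' cos φ₁ , cos φ₂ sin φ₁ − sin φ₂ cos φ₁ cos Δλ' ) = 187.87°.
Final bearing = (187.87° + 180°) mod 360° = 7.87°.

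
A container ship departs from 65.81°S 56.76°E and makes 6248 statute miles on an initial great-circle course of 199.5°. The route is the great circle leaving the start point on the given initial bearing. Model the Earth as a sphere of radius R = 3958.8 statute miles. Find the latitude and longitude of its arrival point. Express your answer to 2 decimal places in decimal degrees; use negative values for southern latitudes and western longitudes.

latitude -22.30°, longitude -102.09°

δ = 6248/3958.8 = 1.578256 rad (90.4274°).
With φ₁ = -65.81° = -1.148601 rad and θ = 199.5° = 3.481932 rad:
Applying the spherical law of cosines for sides, sin φ₂ = sin φ₁ cos δ + cos φ₁ sin δ cos θ = -0.379445, so φ₂ = -22.30°.
Then Δλ = atan2(-0.136778, -0.353586) = -2.772490 rad, from sin θ sin δ cos φ₁ over cos δ − sin φ₁ sin φ₂.
λ₂ = λ₁ + Δλ = -102.09°.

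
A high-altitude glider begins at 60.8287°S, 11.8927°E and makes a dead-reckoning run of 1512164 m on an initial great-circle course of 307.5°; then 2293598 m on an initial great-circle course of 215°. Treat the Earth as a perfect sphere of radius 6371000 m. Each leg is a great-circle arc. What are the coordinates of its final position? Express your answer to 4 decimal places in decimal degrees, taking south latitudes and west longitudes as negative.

Apply the spherical direct solution leg by leg, carrying full precision between legs.
Leg 1: from (-60.8287°, 11.8927°), δ = 1512164/6371000 = 0.237351 rad, θ = 307.5° → φ = -51.1616°, λ = -5.4120°.
Leg 2: from (-51.1616°, -5.4120°), δ = 2293598/6371000 = 0.360006 rad, θ = 215° → φ = -65.4992°, λ = -34.5710°.

latitude -65.4992°, longitude -34.5710°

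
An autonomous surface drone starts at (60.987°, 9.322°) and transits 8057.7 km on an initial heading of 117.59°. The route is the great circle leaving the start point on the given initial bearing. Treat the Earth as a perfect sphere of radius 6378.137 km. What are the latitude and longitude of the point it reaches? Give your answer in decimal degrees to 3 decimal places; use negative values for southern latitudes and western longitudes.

latitude 2.899°, longitude 67.080°

The arc subtends δ = 8057.7/6378.137 = 1.263331 rad at the centre.
Start latitude φ₁ = 1.064424 rad; initial bearing θ = 2.052333 rad.
Destination latitude: φ₂ = arcsin( sin φ₁ cos δ + cos φ₁ sin δ cos θ ) = arcsin(0.050572) = 2.899°.
Then Δλ = atan2(0.409697, 0.258418) = 1.008069 rad, from sin θ sin δ cos φ₁ over cos δ − sin φ₁ sin φ₂.
λ₂ = 9.322° + 57.758° = 67.080°.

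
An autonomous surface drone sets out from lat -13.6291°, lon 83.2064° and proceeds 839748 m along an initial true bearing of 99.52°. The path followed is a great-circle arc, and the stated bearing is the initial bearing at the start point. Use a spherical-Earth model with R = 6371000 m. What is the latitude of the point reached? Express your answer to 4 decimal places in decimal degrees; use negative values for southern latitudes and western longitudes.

δ = 839748/6371000 = 0.131808 rad (7.5520°).
With φ₁ = -13.6291° = -0.237873 rad and θ = 99.52° = 1.736952 rad:
Applying the spherical law of cosines for sides, sin φ₂ = sin φ₁ cos δ + cos φ₁ sin δ cos θ = -0.254717, so φ₂ = -14.7568°.
Then Δλ = atan2(0.125967, 0.931306) = 0.134442 rad, from sin θ sin δ cos φ₁ over cos δ − sin φ₁ sin φ₂.
λ₂ = λ₁ + Δλ = 90.9094°.

latitude -14.7568°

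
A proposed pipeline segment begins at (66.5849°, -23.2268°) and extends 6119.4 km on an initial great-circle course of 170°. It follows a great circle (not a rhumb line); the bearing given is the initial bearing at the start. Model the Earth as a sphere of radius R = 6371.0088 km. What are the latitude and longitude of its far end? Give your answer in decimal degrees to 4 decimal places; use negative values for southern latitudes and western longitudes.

latitude 11.8414°, longitude -14.8666°

Angular distance δ = d/R = 6119.4 / 6371.0088 = 0.960507 rad.
Start latitude φ₁ = 1.162126 rad; initial bearing θ = 2.967060 rad.
Destination latitude: φ₂ = arcsin( sin φ₁ cos δ + cos φ₁ sin δ cos θ ) = arcsin(0.205203) = 11.8414°.
Δλ = atan2( sin θ sin δ cos φ₁ , cos δ − sin φ₁ sin φ₂ ) = atan2(0.056549, 0.384800) = 0.145913 rad = 8.3602°.
λ₂ = λ₁ + Δλ = -14.8666°.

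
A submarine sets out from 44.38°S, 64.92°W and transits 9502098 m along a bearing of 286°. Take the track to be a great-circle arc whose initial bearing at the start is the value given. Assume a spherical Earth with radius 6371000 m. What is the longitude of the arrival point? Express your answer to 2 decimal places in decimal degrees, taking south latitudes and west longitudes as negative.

longitude -140.36°

Angular distance δ = d/R = 9502098 / 6371000 = 1.491461 rad.
Converting: φ₁ = -0.774577 rad, θ = 4.991642 rad.
sin φ₂ = sin φ₁ cos δ + cos φ₁ sin δ cos θ = (-0.699414)(0.079252) + (0.714717)(0.996855)(0.275637) = 0.140953
φ₂ = asin(0.140953) = 0.141424 rad = 8.10°.
Δλ = atan2( sin θ sin δ cos φ₁ , cos δ − sin φ₁ sin φ₂ ) = atan2(-0.684869, 0.177837) = -1.316742 rad = -75.44°.
Hence λ₂ = -64.92° + -75.44° = -140.36°.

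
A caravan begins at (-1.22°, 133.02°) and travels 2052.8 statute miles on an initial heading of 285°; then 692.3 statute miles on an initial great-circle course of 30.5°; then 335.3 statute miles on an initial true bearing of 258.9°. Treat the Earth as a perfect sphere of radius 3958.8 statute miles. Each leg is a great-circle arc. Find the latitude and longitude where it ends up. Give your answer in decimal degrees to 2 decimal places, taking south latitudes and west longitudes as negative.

Apply the spherical direct solution leg by leg, carrying full precision between legs.
Leg 1: from (-1.22°, 133.02°), δ = 2052.8/3958.8 = 0.518541 rad, θ = 285° → φ = 6.30°, λ = 104.23°.
Leg 2: from (6.30°, 104.23°), δ = 692.3/3958.8 = 0.174876 rad, θ = 30.5° → φ = 14.90°, λ = 109.47°.
Leg 3: from (14.90°, 109.47°), δ = 335.3/3958.8 = 0.084697 rad, θ = 258.9° → φ = 13.91°, λ = 104.56°.

latitude 13.91°, longitude 104.56°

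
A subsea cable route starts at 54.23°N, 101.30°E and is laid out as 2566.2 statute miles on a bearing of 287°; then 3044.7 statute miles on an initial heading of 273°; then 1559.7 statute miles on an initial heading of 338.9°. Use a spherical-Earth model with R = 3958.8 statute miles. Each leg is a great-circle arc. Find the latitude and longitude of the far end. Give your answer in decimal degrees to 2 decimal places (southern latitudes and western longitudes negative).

Apply the spherical direct solution leg by leg, carrying full precision between legs.
Leg 1: from (54.23°, 101.30°), δ = 2566.2/3958.8 = 0.648227 rad, θ = 287° → φ = 48.59°, λ = 40.50°.
Leg 2: from (48.59°, 40.50°), δ = 3044.7/3958.8 = 0.769097 rad, θ = 273° → φ = 34.26°, λ = -16.67°.
Leg 3: from (34.26°, -16.67°), δ = 1559.7/3958.8 = 0.393983 rad, θ = 338.9° → φ = 54.67°, λ = -30.50°.

latitude 54.67°, longitude -30.50°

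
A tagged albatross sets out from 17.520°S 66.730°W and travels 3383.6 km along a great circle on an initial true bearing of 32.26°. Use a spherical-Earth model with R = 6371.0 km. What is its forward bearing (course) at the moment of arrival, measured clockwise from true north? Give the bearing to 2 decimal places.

final bearing 30.98°

Angular distance δ = d/R = 3383.6 / 6371 = 0.531094 rad.
Converting: φ₁ = -0.305782 rad, θ = 0.563043 rad.
Applying the spherical law of cosines for sides, sin φ₂ = sin φ₁ cos δ + cos φ₁ sin δ cos θ = 0.148855, so φ₂ = 8.561°.
Then Δλ = atan2(0.257798, 0.907065) = 0.276909 rad, from sin θ sin δ cos φ₁ over cos δ − sin φ₁ sin φ₂.
λ₂ = -66.730° + 15.866° = -50.864°.
The forward bearing on arrival equals the back-azimuth from the destination plus 180°.
Back-azimuth from P₂ (8.56°, -50.86°) to P₁ (-17.52°, -66.73°), with Δλ' = λ₁ − λ₂ = -15.87°: atan2( sin Δλ' cos φ₁ , cos φ₂ sin φ₁ − sin φ₂ cos φ₁ cos Δλ' ) = 210.98°.
Final bearing = (210.98° + 180°) mod 360° = 30.98°.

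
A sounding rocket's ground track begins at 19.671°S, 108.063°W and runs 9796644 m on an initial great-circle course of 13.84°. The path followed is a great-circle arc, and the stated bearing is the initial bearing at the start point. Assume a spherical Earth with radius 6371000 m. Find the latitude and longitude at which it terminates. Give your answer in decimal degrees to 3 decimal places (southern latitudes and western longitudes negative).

latitude 64.510°, longitude -74.315°

Angular distance δ = d/R = 9796644 / 6371000 = 1.537693 rad.
Converting: φ₁ = -0.343324 rad, θ = 0.241554 rad.
Destination latitude: φ₂ = arcsin( sin φ₁ cos δ + cos φ₁ sin δ cos θ ) = arcsin(0.902661) = 64.510°.
For the longitude increment, Δλ = atan2( sin θ sin δ cos φ₁, cos δ − sin φ₁ sin φ₂ ) = atan2(0.225128, 0.336950) = 33.748°.
Hence λ₂ = -108.063° + 33.748° = -74.315°.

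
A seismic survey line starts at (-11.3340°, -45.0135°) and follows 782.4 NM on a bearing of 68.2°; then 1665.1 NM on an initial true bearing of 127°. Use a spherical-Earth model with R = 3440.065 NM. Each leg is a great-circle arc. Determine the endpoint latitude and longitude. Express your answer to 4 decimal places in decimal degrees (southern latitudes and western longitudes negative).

Apply the spherical direct solution leg by leg, carrying full precision between legs.
Leg 1: from (-11.3340°, -45.0135°), δ = 782.4/3440.065 = 0.227438 rad, θ = 68.2° → φ = -6.2786°, λ = -32.8548°.
Leg 2: from (-6.2786°, -32.8548°), δ = 1665.1/3440.065 = 0.484032 rad, θ = 127° → φ = -22.0352°, λ = -9.2183°.

latitude -22.0352°, longitude -9.2183°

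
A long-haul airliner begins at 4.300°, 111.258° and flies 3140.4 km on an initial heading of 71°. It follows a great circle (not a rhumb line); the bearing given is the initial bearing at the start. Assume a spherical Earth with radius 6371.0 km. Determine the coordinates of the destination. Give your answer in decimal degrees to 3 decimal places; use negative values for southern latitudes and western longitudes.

δ = 3140.4/6371 = 0.492921 rad (28.2423°).
Start latitude φ₁ = 0.075049 rad; initial bearing θ = 1.239184 rad.
Applying the spherical law of cosines for sides, sin φ₂ = sin φ₁ cos δ + cos φ₁ sin δ cos θ = 0.219678, so φ₂ = 12.690°.
Then Δλ = atan2(0.446161, 0.864483) = 0.476446 rad, from sin θ sin δ cos φ₁ over cos δ − sin φ₁ sin φ₂.
Hence λ₂ = 111.258° + 27.298° = 138.556°.

latitude 12.690°, longitude 138.556°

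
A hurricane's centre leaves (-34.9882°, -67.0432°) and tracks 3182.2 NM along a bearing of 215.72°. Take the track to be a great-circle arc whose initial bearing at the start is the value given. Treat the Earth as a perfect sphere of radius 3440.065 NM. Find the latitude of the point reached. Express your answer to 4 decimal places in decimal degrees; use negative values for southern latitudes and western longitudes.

The arc subtends δ = 3182.2/3440.065 = 0.925041 rad at the centre.
With φ₁ = -34.9882° = -0.610659 rad and θ = 215.72° = 3.765024 rad:
Destination latitude: φ₂ = arcsin( sin φ₁ cos δ + cos φ₁ sin δ cos θ ) = arcsin(-0.876296) = -61.1987°.
Then Δλ = atan2(-0.382000, 0.099327) = -1.316411 rad, from sin θ sin δ cos φ₁ over cos δ − sin φ₁ sin φ₂.
λ₂ = λ₁ + Δλ = -142.4680°.

latitude -61.1987°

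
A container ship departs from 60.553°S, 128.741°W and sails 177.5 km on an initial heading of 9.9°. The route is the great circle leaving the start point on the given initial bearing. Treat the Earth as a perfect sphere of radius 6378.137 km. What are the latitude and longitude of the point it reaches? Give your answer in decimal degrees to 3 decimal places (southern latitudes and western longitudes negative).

latitude -58.981°, longitude -128.209°

δ = 177.5/6378.137 = 0.027829 rad (1.5945°).
Start latitude φ₁ = -1.056849 rad; initial bearing θ = 0.172788 rad.
sin φ₂ = sin φ₁ cos δ + cos φ₁ sin δ cos θ = (-0.870811)(0.999613) + (0.491618)(0.027826)(0.985109) = -0.856998
φ₂ = asin(-0.856998) = -1.029415 rad = -58.981°.
For the longitude increment, Δλ = atan2( sin θ sin δ cos φ₁, cos δ − sin φ₁ sin φ₂ ) = atan2(0.002352, 0.253330) = 0.532°.
λ₂ = -128.741° + 0.532° = -128.209°.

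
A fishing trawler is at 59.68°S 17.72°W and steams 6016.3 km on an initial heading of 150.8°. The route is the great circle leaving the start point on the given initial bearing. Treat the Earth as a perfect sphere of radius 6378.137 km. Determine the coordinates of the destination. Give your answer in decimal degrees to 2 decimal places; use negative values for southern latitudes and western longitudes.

δ = 6016.3/6378.137 = 0.943269 rad (54.0453°).
Converting: φ₁ = -1.041612 rad, θ = 2.631957 rad.
Applying the spherical law of cosines for sides, sin φ₂ = sin φ₁ cos δ + cos φ₁ sin δ cos θ = -0.863554, so φ₂ = -59.72°.
Δλ = atan2( sin θ sin δ cos φ₁ , cos δ − sin φ₁ sin φ₂ ) = atan2(0.199364, -0.158292) = 2.241859 rad = 128.45°.
λ₂ = -17.72° + 128.45° = 110.73°.

latitude -59.72°, longitude 110.73°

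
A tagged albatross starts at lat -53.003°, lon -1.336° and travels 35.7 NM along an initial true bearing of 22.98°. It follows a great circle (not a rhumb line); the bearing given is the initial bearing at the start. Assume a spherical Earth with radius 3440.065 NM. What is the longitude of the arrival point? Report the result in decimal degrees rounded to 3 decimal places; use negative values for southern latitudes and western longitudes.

Central angle δ = d/R = 0.010378 rad.
Converting: φ₁ = -0.925077 rad, θ = 0.401077 rad.
sin φ₂ = sin φ₁ cos δ + cos φ₁ sin δ cos θ = (-0.798667)(0.999946) + (0.601773)(0.010378)(0.920641) = -0.792875
φ₂ = asin(-0.792875) = -0.915512 rad = -52.455°.
Then Δλ = atan2(0.002438, 0.366703) = 0.006649 rad, from sin θ sin δ cos φ₁ over cos δ − sin φ₁ sin φ₂.
λ₂ = λ₁ + Δλ = -0.955°.

longitude -0.955°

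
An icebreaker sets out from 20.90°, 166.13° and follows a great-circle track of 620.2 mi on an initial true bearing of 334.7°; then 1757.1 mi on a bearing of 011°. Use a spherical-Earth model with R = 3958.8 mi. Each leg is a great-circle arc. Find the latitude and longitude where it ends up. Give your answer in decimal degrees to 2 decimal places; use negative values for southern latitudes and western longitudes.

Apply the spherical direct solution leg by leg, carrying full precision between legs.
Leg 1: from (20.90°, 166.13°), δ = 620.2/3958.8 = 0.156664 rad, θ = 334.7° → φ = 28.96°, λ = 161.76°.
Leg 2: from (28.96°, 161.76°), δ = 1757.1/3958.8 = 0.443847 rad, θ = 11° → φ = 53.71°, λ = 169.72°.

latitude 53.71°, longitude 169.72°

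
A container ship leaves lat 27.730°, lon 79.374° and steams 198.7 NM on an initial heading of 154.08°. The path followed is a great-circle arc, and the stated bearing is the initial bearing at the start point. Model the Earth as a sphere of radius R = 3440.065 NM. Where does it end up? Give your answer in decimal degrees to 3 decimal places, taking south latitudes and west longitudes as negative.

The arc subtends δ = 198.7/3440.065 = 0.057761 rad at the centre.
Start latitude φ₁ = 0.483980 rad; initial bearing θ = 2.689203 rad.
Destination latitude: φ₂ = arcsin( sin φ₁ cos δ + cos φ₁ sin δ cos θ ) = arcsin(0.418571) = 24.744°.
Then Δλ = atan2(0.022336, 0.803569) = 0.027789 rad, from sin θ sin δ cos φ₁ over cos δ − sin φ₁ sin φ₂.
λ₂ = 79.374° + 1.592° = 80.966°.

latitude 24.744°, longitude 80.966°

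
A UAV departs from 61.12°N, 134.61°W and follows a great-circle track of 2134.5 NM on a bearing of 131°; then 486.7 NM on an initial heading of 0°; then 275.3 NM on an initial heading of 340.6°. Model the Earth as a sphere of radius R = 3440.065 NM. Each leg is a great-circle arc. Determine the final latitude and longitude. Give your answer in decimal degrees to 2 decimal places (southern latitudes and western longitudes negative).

Apply the spherical direct solution leg by leg, carrying full precision between legs.
Leg 1: from (61.12°, -134.61°), δ = 2134.5/3440.065 = 0.620482 rad, θ = 131° → φ = 31.88°, λ = -103.49°.
Leg 2: from (31.88°, -103.49°), δ = 486.7/3440.065 = 0.141480 rad, θ = 0° → φ = 39.99°, λ = -103.49°.
Leg 3: from (39.99°, -103.49°), δ = 275.3/3440.065 = 0.080028 rad, θ = 340.6° → φ = 44.30°, λ = -105.62°.

latitude 44.30°, longitude -105.62°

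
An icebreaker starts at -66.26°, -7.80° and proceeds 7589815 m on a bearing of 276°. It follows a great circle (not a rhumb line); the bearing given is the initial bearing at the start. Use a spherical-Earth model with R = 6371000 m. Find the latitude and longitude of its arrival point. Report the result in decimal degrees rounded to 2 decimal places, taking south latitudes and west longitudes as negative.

Central angle δ = d/R = 1.191307 rad.
Start latitude φ₁ = -1.156455 rad; initial bearing θ = 4.817109 rad.
sin φ₂ = sin φ₁ cos δ + cos φ₁ sin δ cos θ = (-0.915382)(0.370446) + (0.402587)(0.928854)(0.104528) = -0.300012
φ₂ = asin(-0.300012) = -0.304705 rad = -17.46°.
Then Δλ = atan2(-0.371896, 0.095821) = -1.318626 rad, from sin θ sin δ cos φ₁ over cos δ − sin φ₁ sin φ₂.
λ₂ = λ₁ + Δλ = -83.35°.

latitude -17.46°, longitude -83.35°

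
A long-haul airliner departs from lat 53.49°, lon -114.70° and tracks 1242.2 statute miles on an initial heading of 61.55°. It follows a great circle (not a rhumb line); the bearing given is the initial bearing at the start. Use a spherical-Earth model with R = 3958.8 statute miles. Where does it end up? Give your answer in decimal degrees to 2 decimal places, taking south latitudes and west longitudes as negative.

Angular distance δ = d/R = 1242.2 / 3958.8 = 0.313782 rad.
With φ₁ = 53.49° = 0.933577 rad and θ = 61.55° = 1.074250 rad:
Applying the spherical law of cosines for sides, sin φ₂ = sin φ₁ cos δ + cos φ₁ sin δ cos θ = 0.851993, so φ₂ = 58.43°.
For the longitude increment, Δλ = atan2( sin θ sin δ cos φ₁, cos δ − sin φ₁ sin φ₂ ) = atan2(0.161463, 0.266381) = 31.22°.
λ₂ = -114.70° + 31.22° = -83.48°.

latitude 58.43°, longitude -83.48°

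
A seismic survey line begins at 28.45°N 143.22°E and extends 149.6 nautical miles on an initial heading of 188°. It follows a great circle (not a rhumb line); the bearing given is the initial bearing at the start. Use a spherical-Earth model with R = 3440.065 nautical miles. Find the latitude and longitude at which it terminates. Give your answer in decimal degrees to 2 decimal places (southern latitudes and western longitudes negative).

δ = 149.6/3440.065 = 0.043488 rad (2.4917°).
With φ₁ = 28.45° = 0.496546 rad and θ = 188° = 3.281219 rad:
sin φ₂ = sin φ₁ cos δ + cos φ₁ sin δ cos θ = (0.476392)(0.999055) + (0.879233)(0.043474)(-0.990268) = 0.438090
φ₂ = asin(0.438090) = 0.453472 rad = 25.98°.
Δλ = atan2( sin θ sin δ cos φ₁ , cos δ − sin φ₁ sin φ₂ ) = atan2(-0.005320, 0.790352) = -0.006731 rad = -0.39°.
λ₂ = λ₁ + Δλ = 142.83°.

latitude 25.98°, longitude 142.83°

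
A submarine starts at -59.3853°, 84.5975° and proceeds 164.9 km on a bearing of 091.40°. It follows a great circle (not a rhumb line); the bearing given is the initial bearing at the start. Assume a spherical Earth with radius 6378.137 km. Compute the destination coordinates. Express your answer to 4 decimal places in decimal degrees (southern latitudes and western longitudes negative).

latitude -59.3891°, longitude 87.5066°

Central angle δ = d/R = 0.025854 rad.
Converting: φ₁ = -1.036469 rad, θ = 1.595231 rad.
Applying the spherical law of cosines for sides, sin φ₂ = sin φ₁ cos δ + cos φ₁ sin δ cos θ = -0.860645, so φ₂ = -59.3891°.
Then Δλ = atan2(0.013161, 0.258985) = 0.050774 rad, from sin θ sin δ cos φ₁ over cos δ − sin φ₁ sin φ₂.
λ₂ = 84.5975° + 2.9091° = 87.5066°.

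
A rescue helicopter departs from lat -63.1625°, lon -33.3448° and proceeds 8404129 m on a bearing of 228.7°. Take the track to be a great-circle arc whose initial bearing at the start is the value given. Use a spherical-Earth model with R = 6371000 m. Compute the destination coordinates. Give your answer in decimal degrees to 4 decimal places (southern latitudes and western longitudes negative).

Angular distance δ = d/R = 8404129 / 6371000 = 1.319122 rad.
Converting: φ₁ = -1.102394 rad, θ = 3.991568 rad.
Destination latitude: φ₂ = arcsin( sin φ₁ cos δ + cos φ₁ sin δ cos θ ) = arcsin(-0.510782) = -30.7159°.
Then Δλ = atan2(-0.328482, -0.206740) = -2.132539 rad, from sin θ sin δ cos φ₁ over cos δ − sin φ₁ sin φ₂.
λ₂ = λ₁ + Δλ = -155.5303°.

latitude -30.7159°, longitude -155.5303°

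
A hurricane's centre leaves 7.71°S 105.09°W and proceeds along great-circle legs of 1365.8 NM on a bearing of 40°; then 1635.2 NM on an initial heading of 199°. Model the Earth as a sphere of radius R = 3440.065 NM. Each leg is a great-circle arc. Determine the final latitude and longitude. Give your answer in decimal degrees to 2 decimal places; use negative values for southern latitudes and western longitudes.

Apply the spherical direct solution leg by leg, carrying full precision between legs.
Leg 1: from (-7.71°, -105.09°), δ = 1365.8/3440.065 = 0.397027 rad, θ = 40° → φ = 9.78°, λ = -90.48°.
Leg 2: from (9.78°, -90.48°), δ = 1635.2/3440.065 = 0.475340 rad, θ = 199° → φ = -15.99°, λ = -99.40°.

latitude -15.99°, longitude -99.40°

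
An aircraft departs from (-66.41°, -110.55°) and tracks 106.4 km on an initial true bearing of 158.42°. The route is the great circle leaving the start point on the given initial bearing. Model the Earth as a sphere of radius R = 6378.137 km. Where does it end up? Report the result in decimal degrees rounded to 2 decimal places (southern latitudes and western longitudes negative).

latitude -67.30°, longitude -109.64°

Angular distance δ = d/R = 106.4 / 6378.137 = 0.016682 rad.
With φ₁ = -66.41° = -1.159073 rad and θ = 158.42° = 2.764951 rad:
sin φ₂ = sin φ₁ cos δ + cos φ₁ sin δ cos θ = (-0.916433)(0.999861) + (0.400189)(0.016681)(-0.929905) = -0.922513
φ₂ = asin(-0.922513) = -1.174541 rad = -67.30°.
For the longitude increment, Δλ = atan2( sin θ sin δ cos φ₁, cos δ − sin φ₁ sin φ₂ ) = atan2(0.002455, 0.154440) = 0.91°.
λ₂ = -110.55° + 0.91° = -109.64°.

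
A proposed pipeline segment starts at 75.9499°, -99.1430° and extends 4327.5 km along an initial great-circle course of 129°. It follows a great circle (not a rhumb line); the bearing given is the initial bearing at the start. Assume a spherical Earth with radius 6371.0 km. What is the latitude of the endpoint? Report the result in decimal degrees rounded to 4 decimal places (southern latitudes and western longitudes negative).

latitude 41.2077°

The arc subtends δ = 4327.5/6371 = 0.679250 rad at the centre.
Converting: φ₁ = 1.325576 rad, θ = 2.251475 rad.
sin φ₂ = sin φ₁ cos δ + cos φ₁ sin δ cos θ = (0.970084)(0.778044) + (0.242770)(0.628209)(-0.629320) = 0.658790
φ₂ = asin(0.658790) = 0.719209 rad = 41.2077°.
Δλ = atan2( sin θ sin δ cos φ₁ , cos δ − sin φ₁ sin φ₂ ) = atan2(0.118523, 0.138963) = 0.706183 rad = 40.4613°.
λ₂ = -99.1430° + 40.4613° = -58.6817°.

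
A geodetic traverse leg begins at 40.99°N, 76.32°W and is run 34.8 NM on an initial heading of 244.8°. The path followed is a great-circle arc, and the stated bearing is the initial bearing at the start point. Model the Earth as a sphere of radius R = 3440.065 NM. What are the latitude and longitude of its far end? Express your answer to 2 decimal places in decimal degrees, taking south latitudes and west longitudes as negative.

The arc subtends δ = 34.8/3440.065 = 0.010116 rad at the centre.
With φ₁ = 40.99° = 0.715410 rad and θ = 244.8° = 4.272566 rad:
sin φ₂ = sin φ₁ cos δ + cos φ₁ sin δ cos θ = (0.655927)(0.999949) + (0.754824)(0.010116)(-0.425779) = 0.652643
φ₂ = asin(0.652643) = 0.711067 rad = 40.74°.
Δλ = atan2( sin θ sin δ cos φ₁ , cos δ − sin φ₁ sin φ₂ ) = atan2(-0.006909, 0.571863) = -0.012081 rad = -0.69°.
λ₂ = λ₁ + Δλ = -77.01°.

latitude 40.74°, longitude -77.01°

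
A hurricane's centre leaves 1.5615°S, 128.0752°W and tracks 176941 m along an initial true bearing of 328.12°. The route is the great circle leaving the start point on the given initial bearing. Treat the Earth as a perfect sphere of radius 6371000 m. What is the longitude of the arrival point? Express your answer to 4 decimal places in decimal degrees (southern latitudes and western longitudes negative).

δ = 176941/6371000 = 0.027773 rad (1.5913°).
Converting: φ₁ = -0.027253 rad, θ = 5.726774 rad.
Destination latitude: φ₂ = arcsin( sin φ₁ cos δ + cos φ₁ sin δ cos θ ) = arcsin(-0.003668) = -0.2101°.
For the longitude increment, Δλ = atan2( sin θ sin δ cos φ₁, cos δ − sin φ₁ sin φ₂ ) = atan2(-0.014661, 0.999514) = -0.8403°.
λ₂ = λ₁ + Δλ = -128.9155°.

longitude -128.9155°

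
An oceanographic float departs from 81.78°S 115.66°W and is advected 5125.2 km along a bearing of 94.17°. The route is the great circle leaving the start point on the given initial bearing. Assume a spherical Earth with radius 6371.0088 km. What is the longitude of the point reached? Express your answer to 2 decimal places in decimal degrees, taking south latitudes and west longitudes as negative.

longitude -29.43°

Angular distance δ = d/R = 5125.2 / 6371.0088 = 0.804457 rad.
Start latitude φ₁ = -1.427330 rad; initial bearing θ = 1.643577 rad.
Applying the spherical law of cosines for sides, sin φ₂ = sin φ₁ cos δ + cos φ₁ sin δ cos θ = -0.693868, so φ₂ = -43.94°.
For the longitude increment, Δλ = atan2( sin θ sin δ cos φ₁, cos δ − sin φ₁ sin φ₂ ) = atan2(0.102734, 0.006763) = 86.23°.
λ₂ = -115.66° + 86.23° = -29.43°.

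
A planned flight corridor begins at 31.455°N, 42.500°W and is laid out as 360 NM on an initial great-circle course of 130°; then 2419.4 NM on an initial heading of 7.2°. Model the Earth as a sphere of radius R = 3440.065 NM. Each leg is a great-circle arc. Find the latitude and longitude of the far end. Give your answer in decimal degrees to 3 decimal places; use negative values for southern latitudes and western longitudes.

latitude 67.117°, longitude -25.293°

Apply the spherical direct solution leg by leg, carrying full precision between legs.
Leg 1: from (31.455°, -42.500°), δ = 360/3440.065 = 0.104649 rad, θ = 130° → φ = 27.497°, λ = -37.324°.
Leg 2: from (27.497°, -37.324°), δ = 2419.4/3440.065 = 0.703301 rad, θ = 7.2° → φ = 67.117°, λ = -25.293°.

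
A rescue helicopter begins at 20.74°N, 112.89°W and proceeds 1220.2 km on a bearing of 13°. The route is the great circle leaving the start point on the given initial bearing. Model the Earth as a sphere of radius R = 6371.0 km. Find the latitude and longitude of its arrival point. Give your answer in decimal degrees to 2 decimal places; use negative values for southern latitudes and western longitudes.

latitude 31.41°, longitude -110.01°

Angular distance δ = d/R = 1220.2 / 6371 = 0.191524 rad.
Converting: φ₁ = 0.361981 rad, θ = 0.226893 rad.
Destination latitude: φ₂ = arcsin( sin φ₁ cos δ + cos φ₁ sin δ cos θ ) = arcsin(0.521110) = 31.41°.
Then Δλ = atan2(0.040046, 0.797176) = 0.050192 rad, from sin θ sin δ cos φ₁ over cos δ − sin φ₁ sin φ₂.
λ₂ = -112.89° + 2.88° = -110.01°.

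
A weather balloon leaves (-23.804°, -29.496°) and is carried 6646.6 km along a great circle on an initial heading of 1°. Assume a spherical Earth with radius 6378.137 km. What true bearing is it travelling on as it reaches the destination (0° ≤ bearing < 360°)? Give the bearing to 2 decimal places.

final bearing 1.13°

The arc subtends δ = 6646.6/6378.137 = 1.042091 rad at the centre.
With φ₁ = -23.804° = -0.415458 rad and θ = 1° = 0.017453 rad:
Destination latitude: φ₂ = arcsin( sin φ₁ cos δ + cos φ₁ sin δ cos θ ) = arcsin(0.586300) = 35.895°.
For the longitude increment, Δλ = atan2( sin θ sin δ cos φ₁, cos δ − sin φ₁ sin φ₂ ) = atan2(0.013788, 0.741052) = 1.066°.
λ₂ = -29.496° + 1.066° = -28.430°.
The forward bearing on arrival equals the back-azimuth from the destination plus 180°.
Back-azimuth from P₂ (35.89°, -28.43°) to P₁ (-23.80°, -29.50°), with Δλ' = λ₁ − λ₂ = -1.07°: atan2( sin Δλ' cos φ₁ , cos φ₂ sin φ₁ − sin φ₂ cos φ₁ cos Δλ' ) = 181.13°.
Final bearing = (181.13° + 180°) mod 360° = 1.13°.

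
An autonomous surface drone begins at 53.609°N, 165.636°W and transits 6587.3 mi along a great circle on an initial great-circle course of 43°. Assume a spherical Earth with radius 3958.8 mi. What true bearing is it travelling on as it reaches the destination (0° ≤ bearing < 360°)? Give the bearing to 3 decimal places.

final bearing 154.330°

Angular distance δ = d/R = 6587.3 / 3958.8 = 1.663964 rad.
Converting: φ₁ = 0.935654 rad, θ = 0.750492 rad.
Applying the spherical law of cosines for sides, sin φ₂ = sin φ₁ cos δ + cos φ₁ sin δ cos θ = 0.357135, so φ₂ = 20.924°.
For the longitude increment, Δλ = atan2( sin θ sin δ cos φ₁, cos δ − sin φ₁ sin φ₂ ) = atan2(0.402870, -0.380522) = 133.366°.
λ₂ = -165.636° + 133.366° = -32.270°.
The forward bearing on arrival equals the back-azimuth from the destination plus 180°.
Back-azimuth from P₂ (20.924°, -32.270°) to P₁ (53.609°, -165.636°), with Δλ' = λ₁ − λ₂ = -133.366°: atan2( sin Δλ' cos φ₁ , cos φ₂ sin φ₁ − sin φ₂ cos φ₁ cos Δλ' ) = 334.330°.
Final bearing = (334.330° + 180°) mod 360° = 154.330°.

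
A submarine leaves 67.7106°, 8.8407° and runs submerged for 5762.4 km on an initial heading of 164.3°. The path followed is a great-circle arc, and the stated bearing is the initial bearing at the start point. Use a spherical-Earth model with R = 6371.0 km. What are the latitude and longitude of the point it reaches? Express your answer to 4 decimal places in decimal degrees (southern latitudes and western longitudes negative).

Angular distance δ = d/R = 5762.4 / 6371 = 0.904473 rad.
Converting: φ₁ = 1.181773 rad, θ = 2.867576 rad.
Destination latitude: φ₂ = arcsin( sin φ₁ cos δ + cos φ₁ sin δ cos θ ) = arcsin(0.284883) = 16.5519°.
For the longitude increment, Δλ = atan2( sin θ sin δ cos φ₁, cos δ − sin φ₁ sin φ₂ ) = atan2(0.080681, 0.354503) = 12.8215°.
Hence λ₂ = 8.8407° + 12.8215° = 21.6622°.

latitude 16.5519°, longitude 21.6622°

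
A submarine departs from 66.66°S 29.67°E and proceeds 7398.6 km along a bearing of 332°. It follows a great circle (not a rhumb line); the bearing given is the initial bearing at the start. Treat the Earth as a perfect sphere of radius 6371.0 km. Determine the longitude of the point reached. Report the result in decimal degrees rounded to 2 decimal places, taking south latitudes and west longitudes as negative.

longitude 4.13°

Central angle δ = d/R = 1.161293 rad.
Start latitude φ₁ = -1.163436 rad; initial bearing θ = 5.794493 rad.
Destination latitude: φ₂ = arcsin( sin φ₁ cos δ + cos φ₁ sin δ cos θ ) = arcsin(-0.044683) = -2.56°.
Then Δλ = atan2(-0.170620, 0.357126) = -0.445696 rad, from sin θ sin δ cos φ₁ over cos δ − sin φ₁ sin φ₂.
Hence λ₂ = 29.67° + -25.54° = 4.13°.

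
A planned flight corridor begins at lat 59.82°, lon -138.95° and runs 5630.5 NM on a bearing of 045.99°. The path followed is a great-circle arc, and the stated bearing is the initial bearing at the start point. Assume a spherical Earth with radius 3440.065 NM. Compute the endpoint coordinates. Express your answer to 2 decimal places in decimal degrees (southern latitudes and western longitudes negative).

latitude 16.95°, longitude -7.56°

δ = 5630.5/3440.065 = 1.636742 rad (93.7784°).
With φ₁ = 59.82° = 1.044056 rad and θ = 45.99° = 0.802677 rad:
sin φ₂ = sin φ₁ cos δ + cos φ₁ sin δ cos θ = (0.864450)(-0.065898) + (0.502718)(0.997826)(0.694784) = 0.291556
φ₂ = asin(0.291556) = 0.295853 rad = 16.95°.
For the longitude increment, Δλ = atan2( sin θ sin δ cos φ₁, cos δ − sin φ₁ sin φ₂ ) = atan2(0.360778, -0.317934) = 131.39°.
λ₂ = -138.95° + 131.39° = -7.56°.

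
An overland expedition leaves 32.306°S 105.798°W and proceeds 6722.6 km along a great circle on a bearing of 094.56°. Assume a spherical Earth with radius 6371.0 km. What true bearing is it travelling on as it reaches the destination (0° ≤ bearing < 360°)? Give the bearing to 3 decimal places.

final bearing 62.863°

Central angle δ = d/R = 1.055188 rad.
Converting: φ₁ = -0.563846 rad, θ = 1.650383 rad.
Destination latitude: φ₂ = arcsin( sin φ₁ cos δ + cos φ₁ sin δ cos θ ) = arcsin(-0.321974) = -18.782°.
Then Δλ = atan2(0.732995, 0.320988) = 1.158039 rad, from sin θ sin δ cos φ₁ over cos δ − sin φ₁ sin φ₂.
λ₂ = λ₁ + Δλ = -39.447°.
The forward bearing on arrival equals the back-azimuth from the destination plus 180°.
Back-azimuth from P₂ (-18.782°, -39.447°) to P₁ (-32.306°, -105.798°), with Δλ' = λ₁ − λ₂ = -66.351°: atan2( sin Δλ' cos φ₁ , cos φ₂ sin φ₁ − sin φ₂ cos φ₁ cos Δλ' ) = 242.863°.
Final bearing = (242.863° + 180°) mod 360° = 62.863°.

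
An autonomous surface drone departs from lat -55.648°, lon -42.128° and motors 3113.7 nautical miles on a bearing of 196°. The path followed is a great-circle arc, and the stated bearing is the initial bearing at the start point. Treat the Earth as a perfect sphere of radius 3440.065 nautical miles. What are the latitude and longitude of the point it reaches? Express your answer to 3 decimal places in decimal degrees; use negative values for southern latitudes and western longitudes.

latitude -69.469°, longitude 176.052°

δ = 3113.7/3440.065 = 0.905128 rad (51.8600°).
Start latitude φ₁ = -0.971241 rad; initial bearing θ = 3.420845 rad.
Destination latitude: φ₂ = arcsin( sin φ₁ cos δ + cos φ₁ sin δ cos θ ) = arcsin(-0.936483) = -69.469°.
Δλ = atan2( sin θ sin δ cos φ₁ , cos δ − sin φ₁ sin φ₂ ) = atan2(-0.122329, -0.155563) = -2.475220 rad = -141.820°.
λ₂ = -42.128° + -141.820° = -183.948°, normalized to (−180°, 180°] → 176.052°.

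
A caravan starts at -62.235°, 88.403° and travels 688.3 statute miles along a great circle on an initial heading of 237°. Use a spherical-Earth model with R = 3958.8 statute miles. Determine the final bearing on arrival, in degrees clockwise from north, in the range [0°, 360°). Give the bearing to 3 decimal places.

The arc subtends δ = 688.3/3958.8 = 0.173866 rad at the centre.
Start latitude φ₁ = -1.086206 rad; initial bearing θ = 4.136430 rad.
Applying the spherical law of cosines for sides, sin φ₂ = sin φ₁ cos δ + cos φ₁ sin δ cos θ = -0.915416, so φ₂ = -66.265°.
Then Δλ = atan2(-0.067586, 0.174903) = -0.368745 rad, from sin θ sin δ cos φ₁ over cos δ − sin φ₁ sin φ₂.
Hence λ₂ = 88.403° + -21.128° = 67.275°.
The forward bearing on arrival equals the back-azimuth from the destination plus 180°.
Back-azimuth from P₂ (-66.265°, 67.275°) to P₁ (-62.235°, 88.403°), with Δλ' = λ₁ − λ₂ = 21.128°: atan2( sin Δλ' cos φ₁ , cos φ₂ sin φ₁ − sin φ₂ cos φ₁ cos Δλ' ) = 76.082°.
Final bearing = (76.082° + 180°) mod 360° = 256.082°.

final bearing 256.082°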